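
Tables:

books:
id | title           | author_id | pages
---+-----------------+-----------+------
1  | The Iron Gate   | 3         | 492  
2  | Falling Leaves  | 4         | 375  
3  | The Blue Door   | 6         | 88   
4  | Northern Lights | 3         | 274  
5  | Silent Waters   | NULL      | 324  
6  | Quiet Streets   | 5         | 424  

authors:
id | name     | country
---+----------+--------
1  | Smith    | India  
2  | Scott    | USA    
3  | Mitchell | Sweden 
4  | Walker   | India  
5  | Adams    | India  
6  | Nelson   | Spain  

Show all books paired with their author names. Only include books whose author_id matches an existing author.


INNER JOIN keeps only books rows whose author_id matches an id in authors. Walk through each book:
  - book 1 (The Iron Gate): author_id=3 -> matches Mitchell
  - book 2 (Falling Leaves): author_id=4 -> matches Walker
  - book 3 (The Blue Door): author_id=6 -> matches Nelson
  - book 4 (Northern Lights): author_id=3 -> matches Mitchell
  - book 5 (Silent Waters): author_id=NULL, no match -> dropped
  - book 6 (Quiet Streets): author_id=5 -> matches Adams
So 1 of 6 rows is dropped.

SQL:
SELECT a.title, b.name AS author
FROM books a
INNER JOIN authors b ON a.author_id = b.id

Result:
title           | author  
----------------+---------
The Iron Gate   | Mitchell
Falling Leaves  | Walker  
The Blue Door   | Nelson  
Northern Lights | Mitchell
Quiet Streets   | Adams   


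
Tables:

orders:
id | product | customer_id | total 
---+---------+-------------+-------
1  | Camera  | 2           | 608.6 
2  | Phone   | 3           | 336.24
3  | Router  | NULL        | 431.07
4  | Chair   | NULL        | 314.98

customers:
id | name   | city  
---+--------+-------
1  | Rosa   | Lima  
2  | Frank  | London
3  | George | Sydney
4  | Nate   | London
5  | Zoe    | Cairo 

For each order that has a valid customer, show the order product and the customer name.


INNER JOIN keeps only orders rows whose customer_id matches an id in customers. Walk through each order:
  - order 1 (Camera): customer_id=2 -> matches Frank
  - order 2 (Phone): customer_id=3 -> matches George
  - order 3 (Router): customer_id=NULL, no match -> dropped
  - order 4 (Chair): customer_id=NULL, no match -> dropped
So 2 of 4 rows are dropped.

SQL:
SELECT a.product, b.name AS customer
FROM orders a
INNER JOIN customers b ON a.customer_id = b.id

Result:
product | customer
--------+---------
Camera  | Frank   
Phone   | George  


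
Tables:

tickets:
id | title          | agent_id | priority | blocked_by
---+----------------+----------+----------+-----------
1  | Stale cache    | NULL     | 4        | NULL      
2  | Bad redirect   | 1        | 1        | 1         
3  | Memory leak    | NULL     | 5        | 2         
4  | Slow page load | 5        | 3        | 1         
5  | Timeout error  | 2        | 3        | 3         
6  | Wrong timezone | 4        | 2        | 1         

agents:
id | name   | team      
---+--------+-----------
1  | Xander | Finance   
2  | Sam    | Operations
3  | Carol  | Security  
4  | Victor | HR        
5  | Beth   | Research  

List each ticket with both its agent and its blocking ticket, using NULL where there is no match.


Two LEFT JOINs from the same base table tickets: one to agents via agent_id, one to tickets itself via blocked_by. Both are LEFT so every ticket is preserved.
Match against agents:
  - ticket 1 (Stale cache): agent_id=NULL, no match -> kept with NULL
  - ticket 2 (Bad redirect): agent_id=1 -> matches Xander
  - ticket 3 (Memory leak): agent_id=NULL, no match -> kept with NULL
  - ticket 4 (Slow page load): agent_id=5 -> matches Beth
  - ticket 5 (Timeout error): agent_id=2 -> matches Sam
  - ticket 6 (Wrong timezone): agent_id=4 -> matches Victor
Match against tickets (self):
  - ticket 1 (Stale cache): blocked_by=NULL -> NULL
  - ticket 2 (Bad redirect): blocked_by=1 -> Stale cache
  - ticket 3 (Memory leak): blocked_by=2 -> Bad redirect
  - ticket 4 (Slow page load): blocked_by=1 -> Stale cache
  - ticket 5 (Timeout error): blocked_by=3 -> Memory leak
  - ticket 6 (Wrong timezone): blocked_by=1 -> Stale cache

SQL:
SELECT a.title, b.name AS agent, c.title AS blocked_by
FROM tickets a
LEFT JOIN agents b ON a.agent_id = b.id
LEFT JOIN tickets c ON a.blocked_by = c.id

Result:
title          | agent  | blocked_by  
---------------+--------+-------------
Stale cache    | NULL   | NULL        
Bad redirect   | Xander | Stale cache 
Memory leak    | NULL   | Bad redirect
Slow page load | Beth   | Stale cache 
Timeout error  | Sam    | Memory leak 
Wrong timezone | Victor | Stale cache 


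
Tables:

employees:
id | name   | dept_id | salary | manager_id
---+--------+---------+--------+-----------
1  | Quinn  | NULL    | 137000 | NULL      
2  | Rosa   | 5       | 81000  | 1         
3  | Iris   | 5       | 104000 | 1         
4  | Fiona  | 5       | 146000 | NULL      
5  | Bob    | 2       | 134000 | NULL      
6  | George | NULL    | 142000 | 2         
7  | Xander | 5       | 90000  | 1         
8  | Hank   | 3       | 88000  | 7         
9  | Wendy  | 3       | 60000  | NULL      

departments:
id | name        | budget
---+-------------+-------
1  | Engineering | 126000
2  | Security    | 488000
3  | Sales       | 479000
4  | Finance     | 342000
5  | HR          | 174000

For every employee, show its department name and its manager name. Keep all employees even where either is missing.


Two LEFT JOINs from the same base table employees: one to departments via dept_id, one to employees itself via manager_id. Both are LEFT so every employee is preserved.
Match against departments:
  - employee 1 (Quinn): dept_id=NULL, no match -> kept with NULL
  - employee 2 (Rosa): dept_id=5 -> matches HR
  - employee 3 (Iris): dept_id=5 -> matches HR
  - employee 4 (Fiona): dept_id=5 -> matches HR
  - employee 5 (Bob): dept_id=2 -> matches Security
  - employee 6 (George): dept_id=NULL, no match -> kept with NULL
  - employee 7 (Xander): dept_id=5 -> matches HR
  - employee 8 (Hank): dept_id=3 -> matches Sales
  - employee 9 (Wendy): dept_id=3 -> matches Sales
Match against employees (self):
  - employee 1 (Quinn): manager_id=NULL -> NULL
  - employee 2 (Rosa): manager_id=1 -> Quinn
  - employee 3 (Iris): manager_id=1 -> Quinn
  - employee 4 (Fiona): manager_id=NULL -> NULL
  - employee 5 (Bob): manager_id=NULL -> NULL
  - employee 6 (George): manager_id=2 -> Rosa
  - employee 7 (Xander): manager_id=1 -> Quinn
  - employee 8 (Hank): manager_id=7 -> Xander
  - employee 9 (Wendy): manager_id=NULL -> NULL

SQL:
SELECT a.name, b.name AS department, c.name AS manager
FROM employees a
LEFT JOIN departments b ON a.dept_id = b.id
LEFT JOIN employees c ON a.manager_id = c.id

Result:
name   | department | manager
-------+------------+--------
Quinn  | NULL       | NULL   
Rosa   | HR         | Quinn  
Iris   | HR         | Quinn  
Fiona  | HR         | NULL   
Bob    | Security   | NULL   
George | NULL       | Rosa   
Xander | HR         | Quinn  
Hank   | Sales      | Xander 
Wendy  | Sales      | NULL   


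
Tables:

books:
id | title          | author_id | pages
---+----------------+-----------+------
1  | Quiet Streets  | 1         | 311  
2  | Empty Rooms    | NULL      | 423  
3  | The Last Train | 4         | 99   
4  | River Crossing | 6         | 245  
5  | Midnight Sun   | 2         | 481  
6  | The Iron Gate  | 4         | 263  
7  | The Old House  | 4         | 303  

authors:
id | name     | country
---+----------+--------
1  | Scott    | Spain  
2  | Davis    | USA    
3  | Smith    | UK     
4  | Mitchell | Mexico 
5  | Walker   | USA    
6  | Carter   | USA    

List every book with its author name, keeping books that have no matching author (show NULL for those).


LEFT JOIN keeps every row from books (the left table); where author_id has no match in authors, the author columns become NULL. Walk through each book:
  - book 1 (Quiet Streets): author_id=1 -> matches Scott
  - book 2 (Empty Rooms): author_id=NULL, no match -> kept with NULL
  - book 3 (The Last Train): author_id=4 -> matches Mitchell
  - book 4 (River Crossing): author_id=6 -> matches Carter
  - book 5 (Midnight Sun): author_id=2 -> matches Davis
  - book 6 (The Iron Gate): author_id=4 -> matches Mitchell
  - book 7 (The Old House): author_id=4 -> matches Mitchell
All 7 rows appear; 1 has NULL author.

SQL:
SELECT a.title, b.name AS author
FROM books a
LEFT JOIN authors b ON a.author_id = b.id

Result:
title          | author  
---------------+---------
Quiet Streets  | Scott   
Empty Rooms    | NULL    
The Last Train | Mitchell
River Crossing | Carter  
Midnight Sun   | Davis   
The Iron Gate  | Mitchell
The Old House  | Mitchell


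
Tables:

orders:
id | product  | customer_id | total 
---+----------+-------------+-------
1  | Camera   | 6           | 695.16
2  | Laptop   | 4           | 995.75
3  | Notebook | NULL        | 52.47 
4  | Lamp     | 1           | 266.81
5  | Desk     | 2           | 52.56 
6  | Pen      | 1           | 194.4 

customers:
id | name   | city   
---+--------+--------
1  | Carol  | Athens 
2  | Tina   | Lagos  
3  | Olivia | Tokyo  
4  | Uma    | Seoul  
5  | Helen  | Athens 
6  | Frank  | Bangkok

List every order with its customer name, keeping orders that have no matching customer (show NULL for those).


LEFT JOIN keeps every row from orders (the left table); where customer_id has no match in customers, the customer columns become NULL. Walk through each order:
  - order 1 (Camera): customer_id=6 -> matches Frank
  - order 2 (Laptop): customer_id=4 -> matches Uma
  - order 3 (Notebook): customer_id=NULL, no match -> kept with NULL
  - order 4 (Lamp): customer_id=1 -> matches Carol
  - order 5 (Desk): customer_id=2 -> matches Tina
  - order 6 (Pen): customer_id=1 -> matches Carol
All 6 rows appear; 1 has NULL customer.

SQL:
SELECT a.product, b.name AS customer
FROM orders a
LEFT JOIN customers b ON a.customer_id = b.id

Result:
product  | customer
---------+---------
Camera   | Frank   
Laptop   | Uma     
Notebook | NULL    
Lamp     | Carol   
Desk     | Tina    
Pen      | Carol   


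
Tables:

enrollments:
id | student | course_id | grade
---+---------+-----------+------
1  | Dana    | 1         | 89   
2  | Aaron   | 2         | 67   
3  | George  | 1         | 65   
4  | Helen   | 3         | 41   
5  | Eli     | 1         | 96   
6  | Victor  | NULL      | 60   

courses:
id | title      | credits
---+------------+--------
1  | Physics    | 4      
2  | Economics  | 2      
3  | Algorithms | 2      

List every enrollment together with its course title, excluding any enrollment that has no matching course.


INNER JOIN keeps only enrollments rows whose course_id matches an id in courses. Walk through each enrollment:
  - enrollment 1 (Dana): course_id=1 -> matches Physics
  - enrollment 2 (Aaron): course_id=2 -> matches Economics
  - enrollment 3 (George): course_id=1 -> matches Physics
  - enrollment 4 (Helen): course_id=3 -> matches Algorithms
  - enrollment 5 (Eli): course_id=1 -> matches Physics
  - enrollment 6 (Victor): course_id=NULL, no match -> dropped
So 1 of 6 rows is dropped.

SQL:
SELECT a.student, b.title AS course
FROM enrollments a
INNER JOIN courses b ON a.course_id = b.id

Result:
student | course    
--------+-----------
Dana    | Physics   
Aaron   | Economics 
George  | Physics   
Helen   | Algorithms
Eli     | Physics   


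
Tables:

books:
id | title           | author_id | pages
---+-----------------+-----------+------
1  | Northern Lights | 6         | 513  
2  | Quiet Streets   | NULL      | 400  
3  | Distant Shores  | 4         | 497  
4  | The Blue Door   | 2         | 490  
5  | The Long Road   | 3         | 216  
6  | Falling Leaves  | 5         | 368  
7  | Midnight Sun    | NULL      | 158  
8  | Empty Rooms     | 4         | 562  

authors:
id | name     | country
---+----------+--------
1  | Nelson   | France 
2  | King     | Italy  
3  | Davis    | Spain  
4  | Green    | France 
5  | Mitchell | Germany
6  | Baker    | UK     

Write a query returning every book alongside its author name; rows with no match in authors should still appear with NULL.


LEFT JOIN keeps every row from books (the left table); where author_id has no match in authors, the author columns become NULL. Walk through each book:
  - book 1 (Northern Lights): author_id=6 -> matches Baker
  - book 2 (Quiet Streets): author_id=NULL, no match -> kept with NULL
  - book 3 (Distant Shores): author_id=4 -> matches Green
  - book 4 (The Blue Door): author_id=2 -> matches King
  - book 5 (The Long Road): author_id=3 -> matches Davis
  - book 6 (Falling Leaves): author_id=5 -> matches Mitchell
  - book 7 (Midnight Sun): author_id=NULL, no match -> kept with NULL
  - book 8 (Empty Rooms): author_id=4 -> matches Green
All 8 rows appear; 2 have NULL author.

SQL:
SELECT a.title, b.name AS author
FROM books a
LEFT JOIN authors b ON a.author_id = b.id

Result:
title           | author  
----------------+---------
Northern Lights | Baker   
Quiet Streets   | NULL    
Distant Shores  | Green   
The Blue Door   | King    
The Long Road   | Davis   
Falling Leaves  | Mitchell
Midnight Sun    | NULL    
Empty Rooms     | Green   


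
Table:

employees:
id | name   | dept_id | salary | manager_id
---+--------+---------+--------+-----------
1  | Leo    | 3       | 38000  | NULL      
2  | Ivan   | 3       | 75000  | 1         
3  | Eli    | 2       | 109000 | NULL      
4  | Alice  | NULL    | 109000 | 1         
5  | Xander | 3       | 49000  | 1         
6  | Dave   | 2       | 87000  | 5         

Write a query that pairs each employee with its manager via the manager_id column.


This is a self-join: employees is joined to a second copy of itself, matching each row's manager_id to another row's id. Use LEFT JOIN so rows with manager_id=NULL are kept.
  - employee 1 (Leo): manager_id=NULL -> NULL
  - employee 2 (Ivan): manager_id=1 -> Leo
  - employee 3 (Eli): manager_id=NULL -> NULL
  - employee 4 (Alice): manager_id=1 -> Leo
  - employee 5 (Xander): manager_id=1 -> Leo
  - employee 6 (Dave): manager_id=5 -> Xander

SQL:
SELECT a.name AS item, b.name AS manager
FROM employees a
LEFT JOIN employees b ON a.manager_id = b.id

Result:
item   | manager
-------+--------
Leo    | NULL   
Ivan   | Leo    
Eli    | NULL   
Alice  | Leo    
Xander | Leo    
Dave   | Xander 


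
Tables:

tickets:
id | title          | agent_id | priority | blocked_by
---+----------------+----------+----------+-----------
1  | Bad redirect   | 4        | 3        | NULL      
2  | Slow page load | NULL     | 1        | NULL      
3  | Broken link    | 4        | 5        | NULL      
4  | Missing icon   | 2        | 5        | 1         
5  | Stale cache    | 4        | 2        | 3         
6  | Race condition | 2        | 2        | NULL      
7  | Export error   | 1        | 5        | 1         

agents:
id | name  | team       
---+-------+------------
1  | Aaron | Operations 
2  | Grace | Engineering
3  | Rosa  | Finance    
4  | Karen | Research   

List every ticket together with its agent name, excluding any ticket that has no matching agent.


INNER JOIN keeps only tickets rows whose agent_id matches an id in agents. Walk through each ticket:
  - ticket 1 (Bad redirect): agent_id=4 -> matches Karen
  - ticket 2 (Slow page load): agent_id=NULL, no match -> dropped
  - ticket 3 (Broken link): agent_id=4 -> matches Karen
  - ticket 4 (Missing icon): agent_id=2 -> matches Grace
  - ticket 5 (Stale cache): agent_id=4 -> matches Karen
  - ticket 6 (Race condition): agent_id=2 -> matches Grace
  - ticket 7 (Export error): agent_id=1 -> matches Aaron
So 1 of 7 rows is dropped.

SQL:
SELECT a.title, b.name AS agent
FROM tickets a
INNER JOIN agents b ON a.agent_id = b.id

Result:
title          | agent
---------------+------
Bad redirect   | Karen
Broken link    | Karen
Missing icon   | Grace
Stale cache    | Karen
Race condition | Grace
Export error   | Aaron


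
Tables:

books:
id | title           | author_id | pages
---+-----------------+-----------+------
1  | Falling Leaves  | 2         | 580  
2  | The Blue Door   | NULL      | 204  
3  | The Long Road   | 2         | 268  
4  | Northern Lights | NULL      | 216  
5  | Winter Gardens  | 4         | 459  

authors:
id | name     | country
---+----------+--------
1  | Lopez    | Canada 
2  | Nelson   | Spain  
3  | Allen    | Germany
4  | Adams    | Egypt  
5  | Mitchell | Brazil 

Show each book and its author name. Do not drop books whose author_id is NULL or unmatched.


LEFT JOIN keeps every row from books (the left table); where author_id has no match in authors, the author columns become NULL. Walk through each book:
  - book 1 (Falling Leaves): author_id=2 -> matches Nelson
  - book 2 (The Blue Door): author_id=NULL, no match -> kept with NULL
  - book 3 (The Long Road): author_id=2 -> matches Nelson
  - book 4 (Northern Lights): author_id=NULL, no match -> kept with NULL
  - book 5 (Winter Gardens): author_id=4 -> matches Adams
All 5 rows appear; 2 have NULL author.

SQL:
SELECT a.title, b.name AS author
FROM books a
LEFT JOIN authors b ON a.author_id = b.id

Result:
title           | author
----------------+-------
Falling Leaves  | Nelson
The Blue Door   | NULL  
The Long Road   | Nelson
Northern Lights | NULL  
Winter Gardens  | Adams 


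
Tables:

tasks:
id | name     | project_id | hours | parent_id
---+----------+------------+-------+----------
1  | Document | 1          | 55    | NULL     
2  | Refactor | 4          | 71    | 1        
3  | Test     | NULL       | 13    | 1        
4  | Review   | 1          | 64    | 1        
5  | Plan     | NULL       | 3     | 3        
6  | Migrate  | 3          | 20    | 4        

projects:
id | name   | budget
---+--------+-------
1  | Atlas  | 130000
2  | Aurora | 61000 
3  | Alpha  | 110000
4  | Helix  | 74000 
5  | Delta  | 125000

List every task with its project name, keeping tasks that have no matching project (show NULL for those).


LEFT JOIN keeps every row from tasks (the left table); where project_id has no match in projects, the project columns become NULL. Walk through each task:
  - task 1 (Document): project_id=1 -> matches Atlas
  - task 2 (Refactor): project_id=4 -> matches Helix
  - task 3 (Test): project_id=NULL, no match -> kept with NULL
  - task 4 (Review): project_id=1 -> matches Atlas
  - task 5 (Plan): project_id=NULL, no match -> kept with NULL
  - task 6 (Migrate): project_id=3 -> matches Alpha
All 6 rows appear; 2 have NULL project.

SQL:
SELECT a.name, b.name AS project
FROM tasks a
LEFT JOIN projects b ON a.project_id = b.id

Result:
name     | project
---------+--------
Document | Atlas  
Refactor | Helix  
Test     | NULL   
Review   | Atlas  
Plan     | NULL   
Migrate  | Alpha  


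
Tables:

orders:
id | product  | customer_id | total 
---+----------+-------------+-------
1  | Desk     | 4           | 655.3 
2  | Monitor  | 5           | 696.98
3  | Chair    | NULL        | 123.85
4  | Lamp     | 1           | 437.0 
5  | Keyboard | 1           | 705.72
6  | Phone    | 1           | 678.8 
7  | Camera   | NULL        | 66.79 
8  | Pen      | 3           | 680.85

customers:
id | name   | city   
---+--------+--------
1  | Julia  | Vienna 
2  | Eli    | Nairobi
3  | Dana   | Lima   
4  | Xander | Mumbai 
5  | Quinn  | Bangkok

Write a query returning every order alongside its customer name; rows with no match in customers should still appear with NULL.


LEFT JOIN keeps every row from orders (the left table); where customer_id has no match in customers, the customer columns become NULL. Walk through each order:
  - order 1 (Desk): customer_id=4 -> matches Xander
  - order 2 (Monitor): customer_id=5 -> matches Quinn
  - order 3 (Chair): customer_id=NULL, no match -> kept with NULL
  - order 4 (Lamp): customer_id=1 -> matches Julia
  - order 5 (Keyboard): customer_id=1 -> matches Julia
  - order 6 (Phone): customer_id=1 -> matches Julia
  - order 7 (Camera): customer_id=NULL, no match -> kept with NULL
  - order 8 (Pen): customer_id=3 -> matches Dana
All 8 rows appear; 2 have NULL customer.

SQL:
SELECT a.product, b.name AS customer
FROM orders a
LEFT JOIN customers b ON a.customer_id = b.id

Result:
product  | customer
---------+---------
Desk     | Xander  
Monitor  | Quinn   
Chair    | NULL    
Lamp     | Julia   
Keyboard | Julia   
Phone    | Julia   
Camera   | NULL    
Pen      | Dana    


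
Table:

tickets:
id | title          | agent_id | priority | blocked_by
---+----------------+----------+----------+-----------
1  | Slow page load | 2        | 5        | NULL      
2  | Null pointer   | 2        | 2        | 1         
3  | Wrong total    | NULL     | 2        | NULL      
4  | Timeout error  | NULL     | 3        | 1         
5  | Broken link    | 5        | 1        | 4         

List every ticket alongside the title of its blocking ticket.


This is a self-join: tickets is joined to a second copy of itself, matching each row's blocked_by to another row's id. Use LEFT JOIN so rows with blocked_by=NULL are kept.
  - ticket 1 (Slow page load): blocked_by=NULL -> NULL
  - ticket 2 (Null pointer): blocked_by=1 -> Slow page load
  - ticket 3 (Wrong total): blocked_by=NULL -> NULL
  - ticket 4 (Timeout error): blocked_by=1 -> Slow page load
  - ticket 5 (Broken link): blocked_by=4 -> Timeout error

SQL:
SELECT a.title AS item, b.title AS blocked_by
FROM tickets a
LEFT JOIN tickets b ON a.blocked_by = b.id

Result:
item           | blocked_by    
---------------+---------------
Slow page load | NULL          
Null pointer   | Slow page load
Wrong total    | NULL          
Timeout error  | Slow page load
Broken link    | Timeout error 


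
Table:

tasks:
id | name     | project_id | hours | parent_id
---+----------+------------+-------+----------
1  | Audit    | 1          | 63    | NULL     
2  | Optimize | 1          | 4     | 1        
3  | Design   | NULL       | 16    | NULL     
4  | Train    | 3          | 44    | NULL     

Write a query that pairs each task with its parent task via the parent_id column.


This is a self-join: tasks is joined to a second copy of itself, matching each row's parent_id to another row's id. Use LEFT JOIN so rows with parent_id=NULL are kept.
  - task 1 (Audit): parent_id=NULL -> NULL
  - task 2 (Optimize): parent_id=1 -> Audit
  - task 3 (Design): parent_id=NULL -> NULL
  - task 4 (Train): parent_id=NULL -> NULL

SQL:
SELECT a.name AS item, b.name AS parent
FROM tasks a
LEFT JOIN tasks b ON a.parent_id = b.id

Result:
item     | parent
---------+-------
Audit    | NULL  
Optimize | Audit 
Design   | NULL  
Train    | NULL  


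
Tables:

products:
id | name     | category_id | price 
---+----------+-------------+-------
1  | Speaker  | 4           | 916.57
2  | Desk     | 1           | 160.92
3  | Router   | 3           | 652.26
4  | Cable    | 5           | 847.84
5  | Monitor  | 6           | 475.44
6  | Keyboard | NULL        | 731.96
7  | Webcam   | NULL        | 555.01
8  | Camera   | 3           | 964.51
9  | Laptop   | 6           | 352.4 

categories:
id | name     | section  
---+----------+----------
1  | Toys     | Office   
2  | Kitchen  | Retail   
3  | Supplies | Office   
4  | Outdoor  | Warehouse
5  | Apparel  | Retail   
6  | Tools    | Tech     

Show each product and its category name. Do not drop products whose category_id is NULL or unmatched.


LEFT JOIN keeps every row from products (the left table); where category_id has no match in categories, the category columns become NULL. Walk through each product:
  - product 1 (Speaker): category_id=4 -> matches Outdoor
  - product 2 (Desk): category_id=1 -> matches Toys
  - product 3 (Router): category_id=3 -> matches Supplies
  - product 4 (Cable): category_id=5 -> matches Apparel
  - product 5 (Monitor): category_id=6 -> matches Tools
  - product 6 (Keyboard): category_id=NULL, no match -> kept with NULL
  - product 7 (Webcam): category_id=NULL, no match -> kept with NULL
  - product 8 (Camera): category_id=3 -> matches Supplies
  - product 9 (Laptop): category_id=6 -> matches Tools
All 9 rows appear; 2 have NULL category.

SQL:
SELECT a.name, b.name AS category
FROM products a
LEFT JOIN categories b ON a.category_id = b.id

Result:
name     | category
---------+---------
Speaker  | Outdoor 
Desk     | Toys    
Router   | Supplies
Cable    | Apparel 
Monitor  | Tools   
Keyboard | NULL    
Webcam   | NULL    
Camera   | Supplies
Laptop   | Tools   


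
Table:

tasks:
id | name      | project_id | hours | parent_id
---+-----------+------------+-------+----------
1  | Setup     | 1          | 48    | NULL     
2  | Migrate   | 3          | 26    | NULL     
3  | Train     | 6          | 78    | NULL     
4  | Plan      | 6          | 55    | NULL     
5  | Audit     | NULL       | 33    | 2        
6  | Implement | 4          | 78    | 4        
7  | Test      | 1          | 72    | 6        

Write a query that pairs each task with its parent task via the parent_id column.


This is a self-join: tasks is joined to a second copy of itself, matching each row's parent_id to another row's id. Use LEFT JOIN so rows with parent_id=NULL are kept.
  - task 1 (Setup): parent_id=NULL -> NULL
  - task 2 (Migrate): parent_id=NULL -> NULL
  - task 3 (Train): parent_id=NULL -> NULL
  - task 4 (Plan): parent_id=NULL -> NULL
  - task 5 (Audit): parent_id=2 -> Migrate
  - task 6 (Implement): parent_id=4 -> Plan
  - task 7 (Test): parent_id=6 -> Implement

SQL:
SELECT a.name AS item, b.name AS parent
FROM tasks a
LEFT JOIN tasks b ON a.parent_id = b.id

Result:
item      | parent   
----------+----------
Setup     | NULL     
Migrate   | NULL     
Train     | NULL     
Plan      | NULL     
Audit     | Migrate  
Implement | Plan     
Test      | Implement


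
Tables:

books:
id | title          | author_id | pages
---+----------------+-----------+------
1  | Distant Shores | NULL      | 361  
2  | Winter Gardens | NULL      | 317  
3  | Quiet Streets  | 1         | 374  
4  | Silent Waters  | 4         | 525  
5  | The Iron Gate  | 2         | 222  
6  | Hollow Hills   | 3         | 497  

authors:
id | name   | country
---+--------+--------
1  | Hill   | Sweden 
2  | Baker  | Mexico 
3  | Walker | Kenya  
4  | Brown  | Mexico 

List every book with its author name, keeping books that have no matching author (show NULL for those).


LEFT JOIN keeps every row from books (the left table); where author_id has no match in authors, the author columns become NULL. Walk through each book:
  - book 1 (Distant Shores): author_id=NULL, no match -> kept with NULL
  - book 2 (Winter Gardens): author_id=NULL, no match -> kept with NULL
  - book 3 (Quiet Streets): author_id=1 -> matches Hill
  - book 4 (Silent Waters): author_id=4 -> matches Brown
  - book 5 (The Iron Gate): author_id=2 -> matches Baker
  - book 6 (Hollow Hills): author_id=3 -> matches Walker
All 6 rows appear; 2 have NULL author.

SQL:
SELECT a.title, b.name AS author
FROM books a
LEFT JOIN authors b ON a.author_id = b.id

Result:
title          | author
---------------+-------
Distant Shores | NULL  
Winter Gardens | NULL  
Quiet Streets  | Hill  
Silent Waters  | Brown 
The Iron Gate  | Baker 
Hollow Hills   | Walker


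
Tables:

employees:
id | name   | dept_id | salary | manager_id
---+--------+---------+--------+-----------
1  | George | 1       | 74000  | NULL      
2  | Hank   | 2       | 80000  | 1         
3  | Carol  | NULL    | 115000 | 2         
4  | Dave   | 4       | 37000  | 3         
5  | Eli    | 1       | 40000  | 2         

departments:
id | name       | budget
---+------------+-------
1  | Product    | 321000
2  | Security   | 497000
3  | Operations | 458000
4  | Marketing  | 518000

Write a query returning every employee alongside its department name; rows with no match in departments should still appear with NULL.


LEFT JOIN keeps every row from employees (the left table); where dept_id has no match in departments, the department columns become NULL. Walk through each employee:
  - employee 1 (George): dept_id=1 -> matches Product
  - employee 2 (Hank): dept_id=2 -> matches Security
  - employee 3 (Carol): dept_id=NULL, no match -> kept with NULL
  - employee 4 (Dave): dept_id=4 -> matches Marketing
  - employee 5 (Eli): dept_id=1 -> matches Product
All 5 rows appear; 1 has NULL department.

SQL:
SELECT a.name, b.name AS department
FROM employees a
LEFT JOIN departments b ON a.dept_id = b.id

Result:
name   | department
-------+-----------
George | Product   
Hank   | Security  
Carol  | NULL      
Dave   | Marketing 
Eli    | Product   


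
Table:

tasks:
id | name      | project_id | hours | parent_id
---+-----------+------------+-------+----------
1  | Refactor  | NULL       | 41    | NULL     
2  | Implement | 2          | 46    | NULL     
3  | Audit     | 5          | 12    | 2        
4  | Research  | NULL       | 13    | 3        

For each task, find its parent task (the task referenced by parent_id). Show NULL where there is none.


This is a self-join: tasks is joined to a second copy of itself, matching each row's parent_id to another row's id. Use LEFT JOIN so rows with parent_id=NULL are kept.
  - task 1 (Refactor): parent_id=NULL -> NULL
  - task 2 (Implement): parent_id=NULL -> NULL
  - task 3 (Audit): parent_id=2 -> Implement
  - task 4 (Research): parent_id=3 -> Audit

SQL:
SELECT a.name AS item, b.name AS parent
FROM tasks a
LEFT JOIN tasks b ON a.parent_id = b.id

Result:
item      | parent   
----------+----------
Refactor  | NULL     
Implement | NULL     
Audit     | Implement
Research  | Audit    


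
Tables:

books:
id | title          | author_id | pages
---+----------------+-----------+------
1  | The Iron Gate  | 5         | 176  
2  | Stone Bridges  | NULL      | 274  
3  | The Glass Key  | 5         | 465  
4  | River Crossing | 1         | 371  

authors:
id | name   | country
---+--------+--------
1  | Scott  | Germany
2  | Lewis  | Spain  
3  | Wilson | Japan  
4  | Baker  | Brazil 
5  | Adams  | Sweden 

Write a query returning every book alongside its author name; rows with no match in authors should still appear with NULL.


LEFT JOIN keeps every row from books (the left table); where author_id has no match in authors, the author columns become NULL. Walk through each book:
  - book 1 (The Iron Gate): author_id=5 -> matches Adams
  - book 2 (Stone Bridges): author_id=NULL, no match -> kept with NULL
  - book 3 (The Glass Key): author_id=5 -> matches Adams
  - book 4 (River Crossing): author_id=1 -> matches Scott
All 4 rows appear; 1 has NULL author.

SQL:
SELECT a.title, b.name AS author
FROM books a
LEFT JOIN authors b ON a.author_id = b.id

Result:
title          | author
---------------+-------
The Iron Gate  | Adams 
Stone Bridges  | NULL  
The Glass Key  | Adams 
River Crossing | Scott 


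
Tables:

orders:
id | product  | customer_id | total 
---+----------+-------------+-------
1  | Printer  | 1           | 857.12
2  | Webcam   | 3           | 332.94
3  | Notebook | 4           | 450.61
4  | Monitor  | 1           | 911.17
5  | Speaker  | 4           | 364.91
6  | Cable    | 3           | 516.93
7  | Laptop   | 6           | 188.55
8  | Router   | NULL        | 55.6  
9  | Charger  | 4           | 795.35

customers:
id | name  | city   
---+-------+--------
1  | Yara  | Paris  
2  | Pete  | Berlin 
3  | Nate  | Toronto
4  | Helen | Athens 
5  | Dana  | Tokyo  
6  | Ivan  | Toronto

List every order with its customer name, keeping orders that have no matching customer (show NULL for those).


LEFT JOIN keeps every row from orders (the left table); where customer_id has no match in customers, the customer columns become NULL. Walk through each order:
  - order 1 (Printer): customer_id=1 -> matches Yara
  - order 2 (Webcam): customer_id=3 -> matches Nate
  - order 3 (Notebook): customer_id=4 -> matches Helen
  - order 4 (Monitor): customer_id=1 -> matches Yara
  - order 5 (Speaker): customer_id=4 -> matches Helen
  - order 6 (Cable): customer_id=3 -> matches Nate
  - order 7 (Laptop): customer_id=6 -> matches Ivan
  - order 8 (Router): customer_id=NULL, no match -> kept with NULL
  - order 9 (Charger): customer_id=4 -> matches Helen
All 9 rows appear; 1 has NULL customer.

SQL:
SELECT a.product, b.name AS customer
FROM orders a
LEFT JOIN customers b ON a.customer_id = b.id

Result:
product  | customer
---------+---------
Printer  | Yara    
Webcam   | Nate    
Notebook | Helen   
Monitor  | Yara    
Speaker  | Helen   
Cable    | Nate    
Laptop   | Ivan    
Router   | NULL    
Charger  | Helen   


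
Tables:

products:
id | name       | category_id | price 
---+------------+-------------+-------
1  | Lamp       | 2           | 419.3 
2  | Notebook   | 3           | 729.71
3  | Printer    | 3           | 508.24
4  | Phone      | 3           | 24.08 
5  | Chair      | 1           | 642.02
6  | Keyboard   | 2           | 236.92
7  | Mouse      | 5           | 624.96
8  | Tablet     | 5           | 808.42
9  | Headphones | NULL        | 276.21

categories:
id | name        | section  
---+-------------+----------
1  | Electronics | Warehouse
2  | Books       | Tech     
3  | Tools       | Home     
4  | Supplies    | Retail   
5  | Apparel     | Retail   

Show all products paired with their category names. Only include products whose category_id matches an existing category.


INNER JOIN keeps only products rows whose category_id matches an id in categories. Walk through each product:
  - product 1 (Lamp): category_id=2 -> matches Books
  - product 2 (Notebook): category_id=3 -> matches Tools
  - product 3 (Printer): category_id=3 -> matches Tools
  - product 4 (Phone): category_id=3 -> matches Tools
  - product 5 (Chair): category_id=1 -> matches Electronics
  - product 6 (Keyboard): category_id=2 -> matches Books
  - product 7 (Mouse): category_id=5 -> matches Apparel
  - product 8 (Tablet): category_id=5 -> matches Apparel
  - product 9 (Headphones): category_id=NULL, no match -> dropped
So 1 of 9 rows is dropped.

SQL:
SELECT a.name, b.name AS category
FROM products a
INNER JOIN categories b ON a.category_id = b.id

Result:
name     | category   
---------+------------
Lamp     | Books      
Notebook | Tools      
Printer  | Tools      
Phone    | Tools      
Chair    | Electronics
Keyboard | Books      
Mouse    | Apparel    
Tablet   | Apparel    


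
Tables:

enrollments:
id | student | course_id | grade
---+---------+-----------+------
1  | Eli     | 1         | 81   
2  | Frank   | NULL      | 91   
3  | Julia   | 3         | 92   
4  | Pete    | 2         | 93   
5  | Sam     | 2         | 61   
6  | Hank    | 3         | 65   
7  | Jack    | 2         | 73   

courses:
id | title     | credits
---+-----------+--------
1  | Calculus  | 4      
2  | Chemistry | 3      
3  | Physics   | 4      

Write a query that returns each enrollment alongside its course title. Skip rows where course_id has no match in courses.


INNER JOIN keeps only enrollments rows whose course_id matches an id in courses. Walk through each enrollment:
  - enrollment 1 (Eli): course_id=1 -> matches Calculus
  - enrollment 2 (Frank): course_id=NULL, no match -> dropped
  - enrollment 3 (Julia): course_id=3 -> matches Physics
  - enrollment 4 (Pete): course_id=2 -> matches Chemistry
  - enrollment 5 (Sam): course_id=2 -> matches Chemistry
  - enrollment 6 (Hank): course_id=3 -> matches Physics
  - enrollment 7 (Jack): course_id=2 -> matches Chemistry
So 1 of 7 rows is dropped.

SQL:
SELECT a.student, b.title AS course
FROM enrollments a
INNER JOIN courses b ON a.course_id = b.id

Result:
student | course   
--------+----------
Eli     | Calculus 
Julia   | Physics  
Pete    | Chemistry
Sam     | Chemistry
Hank    | Physics  
Jack    | Chemistry


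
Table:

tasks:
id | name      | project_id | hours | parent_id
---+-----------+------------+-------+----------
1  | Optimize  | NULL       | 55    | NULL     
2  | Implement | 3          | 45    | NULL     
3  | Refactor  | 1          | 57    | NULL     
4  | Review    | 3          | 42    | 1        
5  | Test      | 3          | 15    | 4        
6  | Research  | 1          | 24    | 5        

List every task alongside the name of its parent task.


This is a self-join: tasks is joined to a second copy of itself, matching each row's parent_id to another row's id. Use LEFT JOIN so rows with parent_id=NULL are kept.
  - task 1 (Optimize): parent_id=NULL -> NULL
  - task 2 (Implement): parent_id=NULL -> NULL
  - task 3 (Refactor): parent_id=NULL -> NULL
  - task 4 (Review): parent_id=1 -> Optimize
  - task 5 (Test): parent_id=4 -> Review
  - task 6 (Research): parent_id=5 -> Test

SQL:
SELECT a.name AS item, b.name AS parent
FROM tasks a
LEFT JOIN tasks b ON a.parent_id = b.id

Result:
item      | parent  
----------+---------
Optimize  | NULL    
Implement | NULL    
Refactor  | NULL    
Review    | Optimize
Test      | Review  
Research  | Test    


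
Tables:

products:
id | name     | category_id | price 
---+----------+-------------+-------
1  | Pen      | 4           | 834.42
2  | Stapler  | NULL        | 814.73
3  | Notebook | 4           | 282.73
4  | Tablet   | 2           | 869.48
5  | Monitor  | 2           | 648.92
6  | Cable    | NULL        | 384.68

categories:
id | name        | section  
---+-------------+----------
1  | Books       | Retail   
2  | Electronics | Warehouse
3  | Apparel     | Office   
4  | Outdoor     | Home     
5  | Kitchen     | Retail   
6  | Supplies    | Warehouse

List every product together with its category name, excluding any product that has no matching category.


INNER JOIN keeps only products rows whose category_id matches an id in categories. Walk through each product:
  - product 1 (Pen): category_id=4 -> matches Outdoor
  - product 2 (Stapler): category_id=NULL, no match -> dropped
  - product 3 (Notebook): category_id=4 -> matches Outdoor
  - product 4 (Tablet): category_id=2 -> matches Electronics
  - product 5 (Monitor): category_id=2 -> matches Electronics
  - product 6 (Cable): category_id=NULL, no match -> dropped
So 2 of 6 rows are dropped.

SQL:
SELECT a.name, b.name AS category
FROM products a
INNER JOIN categories b ON a.category_id = b.id

Result:
name     | category   
---------+------------
Pen      | Outdoor    
Notebook | Outdoor    
Tablet   | Electronics
Monitor  | Electronics


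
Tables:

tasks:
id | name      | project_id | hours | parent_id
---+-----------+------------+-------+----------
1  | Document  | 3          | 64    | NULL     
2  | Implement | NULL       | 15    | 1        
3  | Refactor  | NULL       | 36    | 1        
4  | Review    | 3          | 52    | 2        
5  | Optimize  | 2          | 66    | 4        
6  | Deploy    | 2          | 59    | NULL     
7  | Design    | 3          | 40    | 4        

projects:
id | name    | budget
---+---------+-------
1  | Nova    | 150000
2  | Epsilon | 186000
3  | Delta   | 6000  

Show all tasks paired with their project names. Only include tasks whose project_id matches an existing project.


INNER JOIN keeps only tasks rows whose project_id matches an id in projects. Walk through each task:
  - task 1 (Document): project_id=3 -> matches Delta
  - task 2 (Implement): project_id=NULL, no match -> dropped
  - task 3 (Refactor): project_id=NULL, no match -> dropped
  - task 4 (Review): project_id=3 -> matches Delta
  - task 5 (Optimize): project_id=2 -> matches Epsilon
  - task 6 (Deploy): project_id=2 -> matches Epsilon
  - task 7 (Design): project_id=3 -> matches Delta
So 2 of 7 rows are dropped.

SQL:
SELECT a.name, b.name AS project
FROM tasks a
INNER JOIN projects b ON a.project_id = b.id

Result:
name     | project
---------+--------
Document | Delta  
Review   | Delta  
Optimize | Epsilon
Deploy   | Epsilon
Design   | Delta  


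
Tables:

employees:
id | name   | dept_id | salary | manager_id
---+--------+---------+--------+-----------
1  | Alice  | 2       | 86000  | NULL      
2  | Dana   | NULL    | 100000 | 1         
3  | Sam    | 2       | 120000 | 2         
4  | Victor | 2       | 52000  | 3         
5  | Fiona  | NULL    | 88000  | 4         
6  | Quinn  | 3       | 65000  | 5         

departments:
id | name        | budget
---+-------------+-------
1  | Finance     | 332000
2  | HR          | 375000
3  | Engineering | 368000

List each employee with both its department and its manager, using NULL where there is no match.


Two LEFT JOINs from the same base table employees: one to departments via dept_id, one to employees itself via manager_id. Both are LEFT so every employee is preserved.
Match against departments:
  - employee 1 (Alice): dept_id=2 -> matches HR
  - employee 2 (Dana): dept_id=NULL, no match -> kept with NULL
  - employee 3 (Sam): dept_id=2 -> matches HR
  - employee 4 (Victor): dept_id=2 -> matches HR
  - employee 5 (Fiona): dept_id=NULL, no match -> kept with NULL
  - employee 6 (Quinn): dept_id=3 -> matches Engineering
Match against employees (self):
  - employee 1 (Alice): manager_id=NULL -> NULL
  - employee 2 (Dana): manager_id=1 -> Alice
  - employee 3 (Sam): manager_id=2 -> Dana
  - employee 4 (Victor): manager_id=3 -> Sam
  - employee 5 (Fiona): manager_id=4 -> Victor
  - employee 6 (Quinn): manager_id=5 -> Fiona

SQL:
SELECT a.name, b.name AS department, c.name AS manager
FROM employees a
LEFT JOIN departments b ON a.dept_id = b.id
LEFT JOIN employees c ON a.manager_id = c.id

Result:
name   | department  | manager
-------+-------------+--------
Alice  | HR          | NULL   
Dana   | NULL        | Alice  
Sam    | HR          | Dana   
Victor | HR          | Sam    
Fiona  | NULL        | Victor 
Quinn  | Engineering | Fiona  
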